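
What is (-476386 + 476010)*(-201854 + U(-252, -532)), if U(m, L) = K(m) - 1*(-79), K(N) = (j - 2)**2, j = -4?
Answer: 75853864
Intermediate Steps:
K(N) = 36 (K(N) = (-4 - 2)**2 = (-6)**2 = 36)
U(m, L) = 115 (U(m, L) = 36 - 1*(-79) = 36 + 79 = 115)
(-476386 + 476010)*(-201854 + U(-252, -532)) = (-476386 + 476010)*(-201854 + 115) = -376*(-201739) = 75853864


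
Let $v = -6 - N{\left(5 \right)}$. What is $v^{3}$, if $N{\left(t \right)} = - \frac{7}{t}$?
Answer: $- \frac{12167}{125} \approx -97.336$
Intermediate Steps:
$v = - \frac{23}{5}$ ($v = -6 - - \frac{7}{5} = -6 + \frac{7}{5} = - \frac{23}{5} \approx -4.6$)
$v^{3} = \left(- \frac{23}{5}\right)^{3} = - \frac{12167}{125}$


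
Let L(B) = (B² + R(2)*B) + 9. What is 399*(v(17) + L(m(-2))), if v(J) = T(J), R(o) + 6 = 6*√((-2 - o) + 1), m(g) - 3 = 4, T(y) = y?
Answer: 13167 + 16758*I*√3 ≈ 13167.0 + 29026.0*I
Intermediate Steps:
m(g) = 7 (m(g) = 3 + 4 = 7)
R(o) = -6 + 6*√(-1 - o) (R(o) = -6 + 6*√((-2 - o) + 1) = -6 + 6*√(-1 - o))
L(B) = 9 + B² + B*(-6 + 6*I*√3) (L(B) = (B² + (-6 + 6*√(-1 - 1*2))*B) + 9 = (B² + (-6 + 6*√(-1 - 2))*B) + 9 = (B² + (-6 + 6*√(-3))*B) + 9 = (B² + (-6 + 6*(I*√3))*B) + 9 = (B² + (-6 + 6*I*√3)*B) + 9 = (B² + B*(-6 + 6*I*√3)) + 9 = 9 + B² + B*(-6 + 6*I*√3))
v(J) = J
399*(v(17) + L(m(-2))) = 399*(17 + (9 + 7² - 6*7*(1 - I*√3))) = 399*(17 + (9 + 49 + (-42 + 42*I*√3))) = 399*(17 + (16 + 42*I*√3)) = 399*(33 + 42*I*√3) = 13167 + 16758*I*√3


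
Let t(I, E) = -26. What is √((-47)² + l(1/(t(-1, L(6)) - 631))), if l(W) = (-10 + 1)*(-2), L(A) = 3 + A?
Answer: √2227 ≈ 47.191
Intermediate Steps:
l(W) = 18 (l(W) = -9*(-2) = 18)
√((-47)² + l(1/(t(-1, L(6)) - 631))) = √((-47)² + 18) = √(2209 + 18) = √2227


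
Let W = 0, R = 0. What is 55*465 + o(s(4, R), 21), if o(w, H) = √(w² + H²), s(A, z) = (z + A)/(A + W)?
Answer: 25575 + √442 ≈ 25596.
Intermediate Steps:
s(A, z) = (A + z)/A (s(A, z) = (z + A)/(A + 0) = (A + z)/A)
o(w, H) = √(H² + w²)
55*465 + o(s(4, R), 21) = 55*465 + √(21² + ((4 + 0)/4)²) = 25575 + √(441 + ((¼)*4)²) = 25575 + √(441 + 1²) = 25575 + √(441 + 1) = 25575 + √442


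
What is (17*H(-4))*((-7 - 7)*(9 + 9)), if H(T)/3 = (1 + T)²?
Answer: -115668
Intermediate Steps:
H(T) = 3*(1 + T)²
(17*H(-4))*((-7 - 7)*(9 + 9)) = (17*(3*(1 - 4)²))*((-7 - 7)*(9 + 9)) = (17*(3*(-3)²))*(-14*18) = (17*(3*9))*(-252) = (17*27)*(-252) = 459*(-252) = -115668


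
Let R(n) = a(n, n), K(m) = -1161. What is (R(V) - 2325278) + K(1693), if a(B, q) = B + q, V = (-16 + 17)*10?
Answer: -2326419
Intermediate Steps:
V = 10 (V = 1*10 = 10)
R(n) = 2*n (R(n) = n + n = 2*n)
(R(V) - 2325278) + K(1693) = (2*10 - 2325278) - 1161 = (20 - 2325278) - 1161 = -2325258 - 1161 = -2326419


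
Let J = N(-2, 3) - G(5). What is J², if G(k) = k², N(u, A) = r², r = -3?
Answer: 256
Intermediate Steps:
N(u, A) = 9 (N(u, A) = (-3)² = 9)
J = -16 (J = 9 - 1*5² = 9 - 1*25 = 9 - 25 = -16)
J² = (-16)² = 256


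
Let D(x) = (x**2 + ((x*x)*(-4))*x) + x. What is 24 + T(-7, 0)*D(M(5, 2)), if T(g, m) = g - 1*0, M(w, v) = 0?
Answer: 24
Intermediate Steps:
T(g, m) = g (T(g, m) = g + 0 = g)
D(x) = x + x**2 - 4*x**3 (D(x) = (x**2 + (x**2*(-4))*x) + x = (x**2 + (-4*x**2)*x) + x = (x**2 - 4*x**3) + x = x + x**2 - 4*x**3)
24 + T(-7, 0)*D(M(5, 2)) = 24 - 0*(1 + 0 - 4*0**2) = 24 - 0*(1 + 0 - 4*0) = 24 - 0*(1 + 0 + 0) = 24 - 0 = 24 - 7*0 = 24 + 0 = 24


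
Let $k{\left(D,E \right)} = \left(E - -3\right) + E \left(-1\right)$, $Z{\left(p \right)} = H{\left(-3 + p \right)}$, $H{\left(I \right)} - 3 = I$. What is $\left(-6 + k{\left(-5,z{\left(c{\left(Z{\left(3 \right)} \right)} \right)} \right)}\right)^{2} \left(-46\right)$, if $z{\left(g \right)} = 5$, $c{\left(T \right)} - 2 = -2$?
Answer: $-414$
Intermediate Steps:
$H{\left(I \right)} = 3 + I$
$Z{\left(p \right)} = p$ ($Z{\left(p \right)} = 3 + \left(-3 + p\right) = p$)
$c{\left(T \right)} = 0$ ($c{\left(T \right)} = 2 - 2 = 0$)
$k{\left(D,E \right)} = 3$ ($k{\left(D,E \right)} = \left(E + 3\right) - E = \left(3 + E\right) - E = 3$)
$\left(-6 + k{\left(-5,z{\left(c{\left(Z{\left(3 \right)} \right)} \right)} \right)}\right)^{2} \left(-46\right) = \left(-6 + 3\right)^{2} \left(-46\right) = \left(-3\right)^{2} \left(-46\right) = 9 \left(-46\right) = -414$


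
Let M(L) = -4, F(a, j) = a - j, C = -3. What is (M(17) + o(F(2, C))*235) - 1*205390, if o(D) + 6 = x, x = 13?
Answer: -203749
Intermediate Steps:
o(D) = 7 (o(D) = -6 + 13 = 7)
(M(17) + o(F(2, C))*235) - 1*205390 = (-4 + 7*235) - 1*205390 = (-4 + 1645) - 205390 = 1641 - 205390 = -203749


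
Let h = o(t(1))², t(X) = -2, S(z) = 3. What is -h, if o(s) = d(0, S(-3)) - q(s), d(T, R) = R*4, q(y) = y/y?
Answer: -121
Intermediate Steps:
q(y) = 1
d(T, R) = 4*R
o(s) = 11 (o(s) = 4*3 - 1*1 = 12 - 1 = 11)
h = 121 (h = 11² = 121)
-h = -1*121 = -121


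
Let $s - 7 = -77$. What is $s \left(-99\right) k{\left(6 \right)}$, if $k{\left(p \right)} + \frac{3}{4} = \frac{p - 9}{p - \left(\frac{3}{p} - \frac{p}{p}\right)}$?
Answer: $- \frac{218295}{26} \approx -8396.0$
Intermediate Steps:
$s = -70$ ($s = 7 - 77 = -70$)
$k{\left(p \right)} = - \frac{3}{4} + \frac{-9 + p}{1 + p - \frac{3}{p}}$ ($k{\left(p \right)} = - \frac{3}{4} + \frac{p - 9}{p - \left(\frac{3}{p} - \frac{p}{p}\right)} = - \frac{3}{4} + \frac{-9 + p}{p + \left(1 - \frac{3}{p}\right)} = - \frac{3}{4} + \frac{-9 + p}{1 + p - \frac{3}{p}}$)
$s \left(-99\right) k{\left(6 \right)} = \left(-70\right) \left(-99\right) \frac{9 + 6^{2} - 234}{4 \left(-3 + 6 + 6^{2}\right)} = 6930 \frac{9 + 36 - 234}{4 \left(-3 + 6 + 36\right)} = 6930 \cdot \frac{1}{4} \cdot \frac{1}{39} \left(-189\right) = 6930 \left(- \frac{63}{52}\right) = - \frac{218295}{26}$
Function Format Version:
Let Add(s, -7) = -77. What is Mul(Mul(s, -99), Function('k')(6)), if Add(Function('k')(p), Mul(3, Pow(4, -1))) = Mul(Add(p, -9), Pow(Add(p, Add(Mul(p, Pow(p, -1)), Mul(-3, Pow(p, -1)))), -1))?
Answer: Rational(-218295, 26) ≈ -8396.0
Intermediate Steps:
s = -70 (s = Add(7, -77) = -70)
Function('k')(p) = Add(Rational(-3, 4), Mul(Pow(Add(1, p, Mul(-3, Pow(p, -1))), -1), Add(-9, p))) (Function('k')(p) = Add(Rational(-3, 4), Mul(Add(p, -9), Pow(Add(p, Add(Mul(p, Pow(p, -1)), Mul(-3, Pow(p, -1)))), -1))) = Add(Rational(-3, 4), Mul(Add(-9, p), Pow(Add(p, Add(1, Mul(-3, Pow(p, -1)))), -1))) = Add(Rational(-3, 4), Mul(Add(-9, p), Pow(Add(1, p, Mul(-3, Pow(p, -1))), -1))) = Add(Rational(-3, 4), Mul(Pow(Add(1, p, Mul(-3, Pow(p, -1))), -1), Add(-9, p))))
Mul(Mul(s, -99), Function('k')(6)) = Mul(Mul(-70, -99), Mul(Rational(1, 4), Pow(Add(-3, 6, Pow(6, 2)), -1), Add(9, Pow(6, 2), Mul(-39, 6)))) = Mul(6930, Mul(Rational(1, 4), Pow(Add(-3, 6, 36), -1), Add(9, 36, -234))) = Mul(6930, Mul(Rational(1, 4), Pow(39, -1), -189)) = Mul(6930, Mul(Rational(1, 4), Rational(1, 39), -189)) = Mul(6930, Rational(-63, 52)) = Rational(-218295, 26)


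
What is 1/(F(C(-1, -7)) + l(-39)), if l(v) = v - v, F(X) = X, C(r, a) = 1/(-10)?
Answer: -10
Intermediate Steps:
C(r, a) = -⅒
l(v) = 0
1/(F(C(-1, -7)) + l(-39)) = 1/(-⅒ + 0) = 1/(-⅒) = -10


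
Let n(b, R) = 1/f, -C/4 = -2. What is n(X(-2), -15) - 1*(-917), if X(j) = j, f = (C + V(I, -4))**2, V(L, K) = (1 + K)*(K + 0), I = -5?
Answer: 366801/400 ≈ 917.00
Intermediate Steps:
C = 8 (C = -4*(-2) = 8)
V(L, K) = K*(1 + K) (V(L, K) = (1 + K)*K = K*(1 + K))
f = 400 (f = (8 - 4*(1 - 4))**2 = (8 - 4*(-3))**2 = (8 + 12)**2 = 20**2 = 400)
n(b, R) = 1/400
n(X(-2), -15) - 1*(-917) = 1/400 - 1*(-917) = 1/400 + 917 = 366801/400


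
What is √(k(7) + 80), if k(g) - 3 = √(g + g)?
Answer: √(83 + √14) ≈ 9.3135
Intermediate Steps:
k(g) = 3 + √2*√g (k(g) = 3 + √(g + g) = 3 + √(2*g) = 3 + √2*√g)
√(k(7) + 80) = √((3 + √2*√7) + 80) = √((3 + √14) + 80) = √(83 + √14)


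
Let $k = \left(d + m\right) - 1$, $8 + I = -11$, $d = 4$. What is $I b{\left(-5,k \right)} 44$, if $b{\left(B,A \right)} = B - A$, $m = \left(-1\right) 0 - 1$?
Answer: $5852$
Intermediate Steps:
$I = -19$ ($I = -8 - 11 = -19$)
$m = -1$ ($m = 0 - 1 = -1$)
$k = 2$ ($k = \left(4 - 1\right) - 1 = 3 - 1 = 2$)
$I b{\left(-5,k \right)} 44 = - 19 \left(-5 - 2\right) 44 = \left(-19\right) \left(-7\right) 44 = 133 \cdot 44 = 5852$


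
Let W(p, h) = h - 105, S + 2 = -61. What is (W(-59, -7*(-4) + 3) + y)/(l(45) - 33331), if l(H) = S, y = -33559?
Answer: 33633/33394 ≈ 1.0072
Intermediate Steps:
S = -63 (S = -2 - 61 = -63)
W(p, h) = -105 + h
l(H) = -63
(W(-59, -7*(-4) + 3) + y)/(l(45) - 33331) = ((-105 + (-7*(-4) + 3)) - 33559)/(-63 - 33331) = ((-105 + (28 + 3)) - 33559)/(-33394) = ((-105 + 31) - 33559)*(-1/33394) = (-74 - 33559)*(-1/33394) = -33633*(-1/33394) = 33633/33394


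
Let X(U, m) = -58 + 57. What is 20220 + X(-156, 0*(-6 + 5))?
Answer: 20219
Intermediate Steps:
X(U, m) = -1
20220 + X(-156, 0*(-6 + 5)) = 20220 - 1 = 20219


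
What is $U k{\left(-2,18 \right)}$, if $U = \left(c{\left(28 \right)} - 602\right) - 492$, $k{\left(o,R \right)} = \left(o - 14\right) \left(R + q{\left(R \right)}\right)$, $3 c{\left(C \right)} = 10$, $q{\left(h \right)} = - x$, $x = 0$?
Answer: $314112$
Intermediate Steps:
$q{\left(h \right)} = 0$ ($q{\left(h \right)} = \left(-1\right) 0 = 0$)
$c{\left(C \right)} = \frac{10}{3}$ ($c{\left(C \right)} = \frac{1}{3} \cdot 10 = \frac{10}{3}$)
$k{\left(o,R \right)} = R \left(-14 + o\right)$ ($k{\left(o,R \right)} = \left(o - 14\right) \left(R + 0\right) = \left(-14 + o\right) R = R \left(-14 + o\right)$)
$U = - \frac{3272}{3}$ ($U = \left(\frac{10}{3} - 602\right) - 492 = - \frac{1796}{3} - 492 = - \frac{3272}{3} \approx -1090.7$)
$U k{\left(-2,18 \right)} = - \frac{3272 \cdot 18 \left(-14 - 2\right)}{3} = - \frac{3272 \cdot 18 \left(-16\right)}{3} = \left(- \frac{3272}{3}\right) \left(-288\right) = 314112$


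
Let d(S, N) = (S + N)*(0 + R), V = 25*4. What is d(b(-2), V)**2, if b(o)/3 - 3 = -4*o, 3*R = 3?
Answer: 17689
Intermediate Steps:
R = 1 (R = (1/3)*3 = 1)
b(o) = 9 - 12*o (b(o) = 9 + 3*(-4*o) = 9 - 12*o)
V = 100
d(S, N) = N + S (d(S, N) = (S + N)*(0 + 1) = (N + S)*1 = N + S)
d(b(-2), V)**2 = (100 + (9 - 12*(-2)))**2 = (100 + (9 + 24))**2 = (100 + 33)**2 = 133**2 = 17689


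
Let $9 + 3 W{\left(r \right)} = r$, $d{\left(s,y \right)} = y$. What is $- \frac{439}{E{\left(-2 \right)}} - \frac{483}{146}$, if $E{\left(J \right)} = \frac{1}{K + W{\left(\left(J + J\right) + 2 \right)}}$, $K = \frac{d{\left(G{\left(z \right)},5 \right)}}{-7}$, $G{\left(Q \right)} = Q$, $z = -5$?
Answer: $\frac{5886505}{3066} \approx 1919.9$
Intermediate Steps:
$W{\left(r \right)} = -3 + \frac{r}{3}$
$K = - \frac{5}{7}$ ($K = \frac{5}{-7} = 5 \left(- \frac{1}{7}\right) = - \frac{5}{7} \approx -0.71429$)
$E{\left(J \right)} = \frac{1}{- \frac{64}{21} + \frac{2 J}{3}}$ ($E{\left(J \right)} = \frac{1}{- \frac{5}{7} + \left(-3 + \frac{\left(J + J\right) + 2}{3}\right)} = \frac{1}{- \frac{5}{7} + \left(-3 + \frac{2 J + 2}{3}\right)} = \frac{1}{- \frac{5}{7} + \left(-3 + \frac{2 + 2 J}{3}\right)} = \frac{1}{- \frac{5}{7} + \left(-3 + \left(\frac{2}{3} + \frac{2 J}{3}\right)\right)} = \frac{1}{- \frac{5}{7} + \left(- \frac{7}{3} + \frac{2 J}{3}\right)} = \frac{1}{- \frac{64}{21} + \frac{2 J}{3}}$)
$- \frac{439}{E{\left(-2 \right)}} - \frac{483}{146} = - \frac{439}{\frac{21}{2} \frac{1}{-32 + 7 \left(-2\right)}} - \frac{483}{146} = - \frac{439}{\frac{21}{2} \frac{1}{-32 - 14}} - \frac{483}{146} = - \frac{439}{\frac{21}{2} \frac{1}{-46}} - \frac{483}{146} = - \frac{439}{\frac{21}{2} \left(- \frac{1}{46}\right)} - \frac{483}{146} = - \frac{439}{- \frac{21}{92}} - \frac{483}{146} = \left(-439\right) \left(- \frac{92}{21}\right) - \frac{483}{146} = \frac{40388}{21} - \frac{483}{146} = \frac{5886505}{3066}$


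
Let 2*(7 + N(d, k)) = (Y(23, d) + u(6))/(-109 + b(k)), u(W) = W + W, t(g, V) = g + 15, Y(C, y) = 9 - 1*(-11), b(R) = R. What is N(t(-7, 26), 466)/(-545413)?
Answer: 2483/194712441 ≈ 1.2752e-5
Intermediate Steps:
Y(C, y) = 20 (Y(C, y) = 9 + 11 = 20)
t(g, V) = 15 + g
u(W) = 2*W
N(d, k) = -7 + 16/(-109 + k) (N(d, k) = -7 + ((20 + 2*6)/(-109 + k))/2 = -7 + ((20 + 12)/(-109 + k))/2 = -7 + (32/(-109 + k))/2 = -7 + 16/(-109 + k))
N(t(-7, 26), 466)/(-545413) = ((779 - 7*466)/(-109 + 466))/(-545413) = ((779 - 3262)/357)*(-1/545413) = ((1/357)*(-2483))*(-1/545413) = -2483/357*(-1/545413) = 2483/194712441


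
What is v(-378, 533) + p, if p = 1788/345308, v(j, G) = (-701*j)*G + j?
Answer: 12192212213439/86327 ≈ 1.4123e+8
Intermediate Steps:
v(j, G) = j - 701*G*j (v(j, G) = -701*G*j + j = j - 701*G*j)
p = 447/86327 (p = 1788*(1/345308) = 447/86327 ≈ 0.0051780)
v(-378, 533) + p = -378*(1 - 701*533) + 447/86327 = -378*(1 - 373633) + 447/86327 = -378*(-373632) + 447/86327 = 141232896 + 447/86327 = 12192212213439/86327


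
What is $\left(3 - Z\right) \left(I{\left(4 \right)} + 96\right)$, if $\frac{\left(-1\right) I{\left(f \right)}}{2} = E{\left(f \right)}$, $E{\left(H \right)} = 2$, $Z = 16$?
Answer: $-1196$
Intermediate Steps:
$I{\left(f \right)} = -4$ ($I{\left(f \right)} = \left(-2\right) 2 = -4$)
$\left(3 - Z\right) \left(I{\left(4 \right)} + 96\right) = \left(3 - 16\right) \left(-4 + 96\right) = \left(3 - 16\right) 92 = \left(-13\right) 92 = -1196$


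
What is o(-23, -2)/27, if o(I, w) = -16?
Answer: -16/27 ≈ -0.59259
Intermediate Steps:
o(-23, -2)/27 = -16/27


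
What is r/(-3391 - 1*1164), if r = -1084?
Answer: 1084/4555 ≈ 0.23798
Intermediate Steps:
r/(-3391 - 1*1164) = -1084/(-3391 - 1*1164) = -1084/(-3391 - 1164) = -1084/(-4555) = -1084*(-1/4555) = 1084/4555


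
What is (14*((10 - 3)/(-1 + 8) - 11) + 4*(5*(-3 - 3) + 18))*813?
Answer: -152844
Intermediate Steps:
(14*((10 - 3)/(-1 + 8) - 11) + 4*(5*(-3 - 3) + 18))*813 = (14*(7/7 - 11) + 4*(5*(-6) + 18))*813 = (14*(7*(⅐) - 11) + 4*(-30 + 18))*813 = (14*(1 - 11) + 4*(-12))*813 = (14*(-10) - 48)*813 = (-140 - 48)*813 = -188*813 = -152844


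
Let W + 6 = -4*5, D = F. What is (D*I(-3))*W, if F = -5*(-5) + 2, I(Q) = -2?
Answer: 1404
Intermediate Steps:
F = 27 (F = 25 + 2 = 27)
D = 27
W = -26 (W = -6 - 4*5 = -6 - 20 = -26)
(D*I(-3))*W = (27*(-2))*(-26) = -54*(-26) = 1404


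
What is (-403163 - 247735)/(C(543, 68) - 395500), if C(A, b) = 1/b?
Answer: 44261064/26893999 ≈ 1.6458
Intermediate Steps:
(-403163 - 247735)/(C(543, 68) - 395500) = (-403163 - 247735)/(1/68 - 395500) = -650898/(1/68 - 395500) = -650898/(-26893999/68) = -650898*(-68/26893999) = 44261064/26893999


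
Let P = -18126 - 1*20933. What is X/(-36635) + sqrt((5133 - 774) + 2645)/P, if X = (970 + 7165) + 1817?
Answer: -9952/36635 - 2*sqrt(1751)/39059 ≈ -0.27380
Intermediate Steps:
P = -39059 (P = -18126 - 20933 = -39059)
X = 9952 (X = 8135 + 1817 = 9952)
X/(-36635) + sqrt((5133 - 774) + 2645)/P = 9952/(-36635) + sqrt((5133 - 774) + 2645)/(-39059) = 9952*(-1/36635) + sqrt(4359 + 2645)*(-1/39059) = -9952/36635 + sqrt(7004)*(-1/39059) = -9952/36635 + (2*sqrt(1751))*(-1/39059) = -9952/36635 - 2*sqrt(1751)/39059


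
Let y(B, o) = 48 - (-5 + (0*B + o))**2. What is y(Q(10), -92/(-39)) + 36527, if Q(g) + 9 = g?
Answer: 55619966/1521 ≈ 36568.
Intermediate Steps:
Q(g) = -9 + g
y(B, o) = 48 - (-5 + o)**2 (y(B, o) = 48 - (-5 + (0 + o))**2 = 48 - (-5 + o)**2)
y(Q(10), -92/(-39)) + 36527 = (48 - (-5 - 92/(-39))**2) + 36527 = (48 - (-5 - 92*(-1/39))**2) + 36527 = (48 - (-5 + 92/39)**2) + 36527 = (48 - (-103/39)**2) + 36527 = (48 - 1*10609/1521) + 36527 = (48 - 10609/1521) + 36527 = 62399/1521 + 36527 = 55619966/1521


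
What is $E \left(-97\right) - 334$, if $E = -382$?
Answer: $36720$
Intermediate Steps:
$E \left(-97\right) - 334 = \left(-382\right) \left(-97\right) - 334 = 37054 - 334 = 36720$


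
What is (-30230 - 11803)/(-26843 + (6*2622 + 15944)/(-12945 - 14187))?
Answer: 285109839/182083988 ≈ 1.5658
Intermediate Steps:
(-30230 - 11803)/(-26843 + (6*2622 + 15944)/(-12945 - 14187)) = -42033/(-26843 + (15732 + 15944)/(-27132)) = -42033/(-26843 + 31676*(-1/27132)) = -42033/(-26843 - 7919/6783) = -42033/(-182083988/6783) = -42033*(-6783/182083988) = 285109839/182083988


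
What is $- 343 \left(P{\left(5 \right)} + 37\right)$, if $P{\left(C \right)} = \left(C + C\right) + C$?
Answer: $-17836$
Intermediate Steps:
$P{\left(C \right)} = 3 C$ ($P{\left(C \right)} = 2 C + C = 3 C$)
$- 343 \left(P{\left(5 \right)} + 37\right) = - 343 \left(3 \cdot 5 + 37\right) = - 343 \left(15 + 37\right) = \left(-343\right) 52 = -17836$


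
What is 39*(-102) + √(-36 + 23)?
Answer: -3978 + I*√13 ≈ -3978.0 + 3.6056*I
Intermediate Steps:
39*(-102) + √(-36 + 23) = -3978 + √(-13) = -3978 + I*√13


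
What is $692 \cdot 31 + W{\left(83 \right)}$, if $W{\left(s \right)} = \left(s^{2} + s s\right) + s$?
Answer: $35313$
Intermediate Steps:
$W{\left(s \right)} = s + 2 s^{2}$ ($W{\left(s \right)} = \left(s^{2} + s^{2}\right) + s = 2 s^{2} + s = s + 2 s^{2}$)
$692 \cdot 31 + W{\left(83 \right)} = 692 \cdot 31 + 83 \left(1 + 2 \cdot 83\right) = 21452 + 83 \left(1 + 166\right) = 21452 + 83 \cdot 167 = 21452 + 13861 = 35313$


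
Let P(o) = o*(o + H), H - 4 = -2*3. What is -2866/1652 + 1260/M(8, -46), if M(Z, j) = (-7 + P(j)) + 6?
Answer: -2121871/1822982 ≈ -1.1640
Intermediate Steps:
H = -2 (H = 4 - 2*3 = 4 - 6 = -2)
P(o) = o*(-2 + o) (P(o) = o*(o - 2) = o*(-2 + o))
M(Z, j) = -1 + j*(-2 + j) (M(Z, j) = (-7 + j*(-2 + j)) + 6 = -1 + j*(-2 + j))
-2866/1652 + 1260/M(8, -46) = -2866/1652 + 1260/(-1 - 46*(-2 - 46)) = -2866*1/1652 + 1260/(-1 - 46*(-48)) = -1433/826 + 1260/(-1 + 2208) = -1433/826 + 1260/2207 = -2121871/1822982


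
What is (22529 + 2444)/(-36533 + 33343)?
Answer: -24973/3190 ≈ -7.8285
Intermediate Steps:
(22529 + 2444)/(-36533 + 33343) = 24973/(-3190) = 24973*(-1/3190) = -24973/3190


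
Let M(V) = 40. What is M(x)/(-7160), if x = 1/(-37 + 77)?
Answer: -1/179 ≈ -0.0055866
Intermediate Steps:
x = 1/40 ≈ 0.025000
M(x)/(-7160) = 40/(-7160) = 40*(-1/7160) = -1/179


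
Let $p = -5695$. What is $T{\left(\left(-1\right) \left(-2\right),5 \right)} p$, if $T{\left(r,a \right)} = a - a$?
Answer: $0$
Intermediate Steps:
$T{\left(r,a \right)} = 0$
$T{\left(\left(-1\right) \left(-2\right),5 \right)} p = 0 \left(-5695\right) = 0$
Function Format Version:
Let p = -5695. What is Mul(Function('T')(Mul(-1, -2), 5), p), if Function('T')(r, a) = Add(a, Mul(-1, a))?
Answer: 0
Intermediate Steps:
Function('T')(r, a) = 0
Mul(Function('T')(Mul(-1, -2), 5), p) = Mul(0, -5695) = 0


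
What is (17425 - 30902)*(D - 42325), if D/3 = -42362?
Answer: 2283152047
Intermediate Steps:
D = -127086 (D = 3*(-42362) = -127086)
(17425 - 30902)*(D - 42325) = (17425 - 30902)*(-127086 - 42325) = -13477*(-169411) = 2283152047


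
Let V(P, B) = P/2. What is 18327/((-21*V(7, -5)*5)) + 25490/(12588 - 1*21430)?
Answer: -57138303/1083145 ≈ -52.752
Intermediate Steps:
V(P, B) = P/2 (V(P, B) = P*(½) = P/2)
18327/((-21*V(7, -5)*5)) + 25490/(12588 - 1*21430) = 18327/((-21*7/2*5)) + 25490/(12588 - 1*21430) = 18327/((-21*7/2*5)) + 25490/(12588 - 21430) = 18327/((-147/2*5)) + 25490/(-8842) = 18327/(-735/2) + 25490*(-1/8842) = 18327*(-2/735) - 12745/4421 = -12218/245 - 12745/4421 = -57138303/1083145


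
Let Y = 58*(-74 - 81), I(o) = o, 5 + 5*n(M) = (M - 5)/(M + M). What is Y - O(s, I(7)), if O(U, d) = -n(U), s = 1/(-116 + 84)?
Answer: -89749/10 ≈ -8974.9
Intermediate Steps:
s = -1/32 (s = 1/(-32) = -1/32 ≈ -0.031250)
n(M) = -1 + (-5 + M)/(10*M) (n(M) = -1 + ((M - 5)/(M + M))/5 = -1 + ((-5 + M)/((2*M)))/5 = -1 + ((-5 + M)*(1/(2*M)))/5 = -1 + ((-5 + M)/(2*M))/5 = -1 + (-5 + M)/(10*M))
O(U, d) = -(-5 - 9*U)/(10*U)
Y = -8990 (Y = 58*(-155) = -8990)
Y - O(s, I(7)) = -8990 - (5 + 9*(-1/32))/(10*(-1/32)) = -8990 - (-32)*(5 - 9/32)/10 = -8990 - (-32)*151/(10*32) = -8990 - 1*(-151/10) = -8990 + 151/10 = -89749/10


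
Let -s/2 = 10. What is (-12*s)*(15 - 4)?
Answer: 2640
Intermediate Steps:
s = -20 (s = -2*10 = -20)
(-12*s)*(15 - 4) = (-12*(-20))*(15 - 4) = 240*11 = 2640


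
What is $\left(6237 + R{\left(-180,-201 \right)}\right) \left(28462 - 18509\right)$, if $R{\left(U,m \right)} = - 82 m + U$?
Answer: $224330667$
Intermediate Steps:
$R{\left(U,m \right)} = U - 82 m$
$\left(6237 + R{\left(-180,-201 \right)}\right) \left(28462 - 18509\right) = \left(6237 - -16302\right) \left(28462 - 18509\right) = \left(6237 + \left(-180 + 16482\right)\right) 9953 = \left(6237 + 16302\right) 9953 = 22539 \cdot 9953 = 224330667$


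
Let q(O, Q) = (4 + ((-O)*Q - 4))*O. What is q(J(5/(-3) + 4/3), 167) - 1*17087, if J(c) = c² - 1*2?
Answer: -1432310/81 ≈ -17683.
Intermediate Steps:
J(c) = -2 + c² (J(c) = c² - 2 = -2 + c²)
q(O, Q) = -Q*O² (q(O, Q) = (4 + (-O*Q - 4))*O = (4 + (-4 - O*Q))*O = (-O*Q)*O = -Q*O²)
q(J(5/(-3) + 4/3), 167) - 1*17087 = -1*167*(-2 + (5/(-3) + 4/3)²)² - 1*17087 = -1*167*(-2 + (5*(-⅓) + 4*(⅓))²)² - 17087 = -1*167*(-2 + (-5/3 + 4/3)²)² - 17087 = -1*167*(-2 + (-⅓)²)² - 17087 = -1*167*(-2 + ⅑)² - 17087 = -1*167*(-17/9)² - 17087 = -1*167*289/81 - 17087 = -48263/81 - 17087 = -1432310/81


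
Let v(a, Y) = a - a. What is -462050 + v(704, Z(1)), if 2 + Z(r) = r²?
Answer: -462050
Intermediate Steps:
Z(r) = -2 + r²
v(a, Y) = 0
-462050 + v(704, Z(1)) = -462050 + 0 = -462050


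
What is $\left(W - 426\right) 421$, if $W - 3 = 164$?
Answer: $-109039$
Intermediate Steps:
$W = 167$ ($W = 3 + 164 = 167$)
$\left(W - 426\right) 421 = \left(167 - 426\right) 421 = \left(-259\right) 421 = -109039$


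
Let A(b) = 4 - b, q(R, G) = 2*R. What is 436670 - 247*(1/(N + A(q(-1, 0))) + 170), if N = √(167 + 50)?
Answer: 71438562/181 - 247*√217/181 ≈ 3.9467e+5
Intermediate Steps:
N = √217 ≈ 14.731
436670 - 247*(1/(N + A(q(-1, 0))) + 170) = 436670 - 247*(1/(√217 + (4 - 2*(-1))) + 170) = 436670 - 247*(1/(√217 + (4 - 1*(-2))) + 170) = 436670 - 247*(1/(√217 + (4 + 2)) + 170) = 436670 - 247*(1/(√217 + 6) + 170) = 436670 - 247*(1/(6 + √217) + 170) = 436670 - 247*(170 + 1/(6 + √217)) = 436670 + (-41990 - 247/(6 + √217)) = 394680 - 247/(6 + √217)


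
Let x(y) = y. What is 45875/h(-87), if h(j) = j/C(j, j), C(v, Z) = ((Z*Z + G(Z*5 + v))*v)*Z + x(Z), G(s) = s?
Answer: -28125412000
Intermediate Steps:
C(v, Z) = Z + Z*v*(v + Z² + 5*Z) (C(v, Z) = ((Z*Z + (Z*5 + v))*v)*Z + Z = ((Z² + (5*Z + v))*v)*Z + Z = ((Z² + (v + 5*Z))*v)*Z + Z = ((v + Z² + 5*Z)*v)*Z + Z = (v*(v + Z² + 5*Z))*Z + Z = Z*v*(v + Z² + 5*Z) + Z = Z + Z*v*(v + Z² + 5*Z))
h(j) = 1/(1 + j³ + 6*j²) (h(j) = j/((j*(1 + j*j² + j*(j + 5*j)))) = j/((j*(1 + j³ + j*(6*j)))) = j/((j*(1 + j³ + 6*j²))) = j*(1/(j*(1 + j³ + 6*j²))) = 1/(1 + j³ + 6*j²))
45875/h(-87) = 45875/(1/(1 + (-87)³ + 6*(-87)²)) = 45875/(1/(1 - 658503 + 6*7569)) = 45875/(1/(1 - 658503 + 45414)) = 45875/(1/(-613088)) = 45875/(-1/613088) = 45875*(-613088) = -28125412000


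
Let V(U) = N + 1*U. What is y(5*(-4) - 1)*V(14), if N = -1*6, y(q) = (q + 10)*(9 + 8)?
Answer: -1496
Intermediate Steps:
y(q) = 170 + 17*q (y(q) = (10 + q)*17 = 170 + 17*q)
N = -6
V(U) = -6 + U (V(U) = -6 + 1*U = -6 + U)
y(5*(-4) - 1)*V(14) = (170 + 17*(5*(-4) - 1))*(-6 + 14) = (170 + 17*(-20 - 1))*8 = (170 + 17*(-21))*8 = (170 - 357)*8 = -187*8 = -1496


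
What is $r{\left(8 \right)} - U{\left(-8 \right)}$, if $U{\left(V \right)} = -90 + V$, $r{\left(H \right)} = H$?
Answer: $106$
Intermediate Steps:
$r{\left(8 \right)} - U{\left(-8 \right)} = 8 - \left(-90 - 8\right) = 8 - -98 = 8 + 98 = 106$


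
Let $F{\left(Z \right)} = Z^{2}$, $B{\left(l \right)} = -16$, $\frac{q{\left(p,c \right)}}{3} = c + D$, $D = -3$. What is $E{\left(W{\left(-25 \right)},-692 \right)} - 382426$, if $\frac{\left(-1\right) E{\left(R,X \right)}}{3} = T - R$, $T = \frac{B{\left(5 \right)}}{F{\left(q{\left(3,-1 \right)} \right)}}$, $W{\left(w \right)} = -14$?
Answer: $- \frac{1147403}{3} \approx -3.8247 \cdot 10^{5}$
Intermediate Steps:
$q{\left(p,c \right)} = -9 + 3 c$ ($q{\left(p,c \right)} = 3 \left(c - 3\right) = 3 \left(-3 + c\right) = -9 + 3 c$)
$T = - \frac{1}{9}$ ($T = - \frac{16}{\left(-9 + 3 \left(-1\right)\right)^{2}} = - \frac{16}{\left(-9 - 3\right)^{2}} = - \frac{16}{\left(-12\right)^{2}} = - \frac{16}{144} = \left(-16\right) \frac{1}{144} = - \frac{1}{9} \approx -0.11111$)
$E{\left(R,X \right)} = \frac{1}{3} + 3 R$ ($E{\left(R,X \right)} = - 3 \left(- \frac{1}{9} - R\right) = \frac{1}{3} + 3 R$)
$E{\left(W{\left(-25 \right)},-692 \right)} - 382426 = \left(\frac{1}{3} + 3 \left(-14\right)\right) - 382426 = \left(\frac{1}{3} - 42\right) - 382426 = - \frac{125}{3} - 382426 = - \frac{1147403}{3}$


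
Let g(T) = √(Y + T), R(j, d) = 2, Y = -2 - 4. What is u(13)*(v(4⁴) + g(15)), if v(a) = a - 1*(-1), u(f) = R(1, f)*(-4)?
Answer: -2080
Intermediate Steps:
Y = -6
u(f) = -8 (u(f) = 2*(-4) = -8)
v(a) = 1 + a (v(a) = a + 1 = 1 + a)
g(T) = √(-6 + T)
u(13)*(v(4⁴) + g(15)) = -8*((1 + 4⁴) + √(-6 + 15)) = -8*((1 + 256) + √9) = -8*(257 + 3) = -8*260 = -2080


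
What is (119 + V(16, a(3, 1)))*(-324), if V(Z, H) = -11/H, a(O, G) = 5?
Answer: -189216/5 ≈ -37843.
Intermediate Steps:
(119 + V(16, a(3, 1)))*(-324) = (119 - 11/5)*(-324) = (584/5)*(-324) = -189216/5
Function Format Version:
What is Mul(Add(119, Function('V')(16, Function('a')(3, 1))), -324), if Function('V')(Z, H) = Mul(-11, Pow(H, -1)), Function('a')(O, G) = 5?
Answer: Rational(-189216, 5) ≈ -37843.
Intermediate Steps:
Mul(Add(119, Function('V')(16, Function('a')(3, 1))), -324) = Mul(Add(119, Mul(-11, Pow(5, -1))), -324) = Mul(Add(119, Mul(-11, Rational(1, 5))), -324) = Mul(Add(119, Rational(-11, 5)), -324) = Mul(Rational(584, 5), -324) = Rational(-189216, 5)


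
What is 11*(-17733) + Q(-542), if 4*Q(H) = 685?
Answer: -779567/4 ≈ -1.9489e+5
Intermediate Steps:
Q(H) = 685/4 (Q(H) = (1/4)*685 = 685/4)
11*(-17733) + Q(-542) = 11*(-17733) + 685/4 = -195063 + 685/4 = -779567/4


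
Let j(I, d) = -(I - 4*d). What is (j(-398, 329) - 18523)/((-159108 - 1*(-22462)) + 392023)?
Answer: -16809/255377 ≈ -0.065820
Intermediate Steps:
j(I, d) = -I + 4*d
(j(-398, 329) - 18523)/((-159108 - 1*(-22462)) + 392023) = ((-1*(-398) + 4*329) - 18523)/((-159108 - 1*(-22462)) + 392023) = ((398 + 1316) - 18523)/((-159108 + 22462) + 392023) = (1714 - 18523)/(-136646 + 392023) = -16809/255377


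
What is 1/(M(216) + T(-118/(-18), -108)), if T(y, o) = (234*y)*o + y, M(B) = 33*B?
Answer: -9/1426837 ≈ -6.3077e-6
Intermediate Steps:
T(y, o) = y + 234*o*y (T(y, o) = 234*o*y + y = y + 234*o*y)
1/(M(216) + T(-118/(-18), -108)) = 1/(33*216 + (-118/(-18))*(1 + 234*(-108))) = 1/(7128 + (-118*(-1/18))*(1 - 25272)) = 1/(7128 + (59/9)*(-25271)) = 1/(7128 - 1490989/9) = 1/(-1426837/9) = -9/1426837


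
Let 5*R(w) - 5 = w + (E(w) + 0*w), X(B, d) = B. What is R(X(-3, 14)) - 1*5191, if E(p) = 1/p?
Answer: -15572/3 ≈ -5190.7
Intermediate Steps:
E(p) = 1/p
R(w) = 1 + w/5 + 1/(5*w) (R(w) = 1 + (w + (1/w + 0*w))/5 = 1 + (w + (1/w + 0))/5 = 1 + (w + 1/w)/5 = 1 + (w/5 + 1/(5*w)) = 1 + w/5 + 1/(5*w))
R(X(-3, 14)) - 1*5191 = (⅕)*(1 - 3*(5 - 3))/(-3) - 1*5191 = (⅕)*(-⅓)*(1 - 3*2) - 5191 = (⅕)*(-⅓)*(1 - 6) - 5191 = (⅕)*(-⅓)*(-5) - 5191 = ⅓ - 5191 = -15572/3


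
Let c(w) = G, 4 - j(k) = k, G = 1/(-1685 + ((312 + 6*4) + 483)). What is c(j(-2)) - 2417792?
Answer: -2093807873/866 ≈ -2.4178e+6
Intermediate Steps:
G = -1/866 (G = 1/(-1685 + ((312 + 24) + 483)) = 1/(-1685 + (336 + 483)) = 1/(-1685 + 819) = 1/(-866) = -1/866 ≈ -0.0011547)
j(k) = 4 - k
c(w) = -1/866
c(j(-2)) - 2417792 = -1/866 - 2417792 = -2093807873/866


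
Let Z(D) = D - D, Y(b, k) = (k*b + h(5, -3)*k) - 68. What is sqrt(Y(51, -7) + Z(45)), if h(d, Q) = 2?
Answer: I*sqrt(439) ≈ 20.952*I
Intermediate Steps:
Y(b, k) = -68 + 2*k + b*k (Y(b, k) = (k*b + 2*k) - 68 = (b*k + 2*k) - 68 = (2*k + b*k) - 68 = -68 + 2*k + b*k)
Z(D) = 0
sqrt(Y(51, -7) + Z(45)) = sqrt((-68 + 2*(-7) + 51*(-7)) + 0) = sqrt((-68 - 14 - 357) + 0) = sqrt(-439 + 0) = sqrt(-439) = I*sqrt(439)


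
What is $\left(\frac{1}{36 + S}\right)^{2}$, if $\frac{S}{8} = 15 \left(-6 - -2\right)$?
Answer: $\frac{1}{197136} \approx 5.0726 \cdot 10^{-6}$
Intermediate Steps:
$S = -480$ ($S = 8 \cdot 15 \left(-6 - -2\right) = 8 \cdot 15 \left(-6 + 2\right) = 8 \cdot 15 \left(-4\right) = 8 \left(-60\right) = -480$)
$\left(\frac{1}{36 + S}\right)^{2} = \left(\frac{1}{36 - 480}\right)^{2} = \left(\frac{1}{-444}\right)^{2} = \left(- \frac{1}{444}\right)^{2} = \frac{1}{197136}$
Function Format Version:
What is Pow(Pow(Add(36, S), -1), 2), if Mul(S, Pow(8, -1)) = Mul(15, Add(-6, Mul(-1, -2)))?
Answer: Rational(1, 197136) ≈ 5.0726e-6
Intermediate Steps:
S = -480 (S = Mul(8, Mul(15, Add(-6, Mul(-1, -2)))) = Mul(8, Mul(15, Add(-6, 2))) = Mul(8, Mul(15, -4)) = Mul(8, -60) = -480)
Pow(Pow(Add(36, S), -1), 2) = Pow(Pow(Add(36, -480), -1), 2) = Pow(Pow(-444, -1), 2) = Pow(Rational(-1, 444), 2) = Rational(1, 197136)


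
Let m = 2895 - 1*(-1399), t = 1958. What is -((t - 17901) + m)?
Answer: 11649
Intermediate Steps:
m = 4294 (m = 2895 + 1399 = 4294)
-((t - 17901) + m) = -((1958 - 17901) + 4294) = -(-15943 + 4294) = -1*(-11649) = 11649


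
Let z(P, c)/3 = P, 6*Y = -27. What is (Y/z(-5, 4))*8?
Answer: 12/5 ≈ 2.4000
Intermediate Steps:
Y = -9/2 (Y = (⅙)*(-27) = -9/2 ≈ -4.5000)
z(P, c) = 3*P
(Y/z(-5, 4))*8 = (-9/2/(3*(-5)))*8 = (-9/2/(-15))*8 = -1/15*(-9/2)*8 = (3/10)*8 = 12/5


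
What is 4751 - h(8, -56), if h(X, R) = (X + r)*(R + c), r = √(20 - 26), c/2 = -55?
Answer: 6079 + 166*I*√6 ≈ 6079.0 + 406.62*I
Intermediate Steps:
c = -110 (c = 2*(-55) = -110)
r = I*√6 (r = √(-6) = I*√6 ≈ 2.4495*I)
h(X, R) = (-110 + R)*(X + I*√6) (h(X, R) = (X + I*√6)*(R - 110) = (X + I*√6)*(-110 + R) = (-110 + R)*(X + I*√6))
4751 - h(8, -56) = 4751 - (-110*8 - 56*8 - 110*I*√6 + I*(-56)*√6) = 4751 - (-880 - 448 - 110*I*√6 - 56*I*√6) = 4751 - (-1328 - 166*I*√6) = 4751 + (1328 + 166*I*√6) = 6079 + 166*I*√6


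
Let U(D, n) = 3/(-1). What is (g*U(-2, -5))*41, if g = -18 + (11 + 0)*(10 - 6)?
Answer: -3198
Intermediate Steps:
U(D, n) = -3 (U(D, n) = 3*(-1) = -3)
g = 26 (g = -18 + 11*4 = -18 + 44 = 26)
(g*U(-2, -5))*41 = (26*(-3))*41 = -78*41 = -3198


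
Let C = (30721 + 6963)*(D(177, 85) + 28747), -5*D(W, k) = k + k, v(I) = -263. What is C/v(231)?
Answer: -1082020692/263 ≈ -4.1141e+6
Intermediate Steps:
D(W, k) = -2*k/5 (D(W, k) = -(k + k)/5 = -2*k/5)
C = 1082020692 (C = (30721 + 6963)*(-⅖*85 + 28747) = 37684*(-34 + 28747) = 37684*28713 = 1082020692)
C/v(231) = 1082020692/(-263) = 1082020692*(-1/263) = -1082020692/263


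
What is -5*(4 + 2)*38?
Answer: -1140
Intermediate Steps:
-5*(4 + 2)*38 = -5*6*38 = -30*38 = -1140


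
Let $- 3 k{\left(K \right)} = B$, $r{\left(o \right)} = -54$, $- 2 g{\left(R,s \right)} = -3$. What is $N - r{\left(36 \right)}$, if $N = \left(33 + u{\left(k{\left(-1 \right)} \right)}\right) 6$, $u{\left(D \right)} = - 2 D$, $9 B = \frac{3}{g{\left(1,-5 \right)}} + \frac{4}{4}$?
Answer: $\frac{760}{3} \approx 253.33$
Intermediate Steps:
$g{\left(R,s \right)} = \frac{3}{2}$ ($g{\left(R,s \right)} = \left(- \frac{1}{2}\right) \left(-3\right) = \frac{3}{2}$)
$B = \frac{1}{3}$ ($B = \frac{\frac{3}{\frac{3}{2}} + \frac{4}{4}}{9} = \frac{3 \cdot \frac{2}{3} + 4 \cdot \frac{1}{4}}{9} = \frac{2 + 1}{9} = \frac{1}{9} \cdot 3 = \frac{1}{3} \approx 0.33333$)
$k{\left(K \right)} = - \frac{1}{9}$ ($k{\left(K \right)} = \left(- \frac{1}{3}\right) \frac{1}{3} = - \frac{1}{9}$)
$N = \frac{598}{3}$ ($N = \left(33 - - \frac{2}{9}\right) 6 = \left(33 + \frac{2}{9}\right) 6 = \frac{299}{9} \cdot 6 = \frac{598}{3} \approx 199.33$)
$N - r{\left(36 \right)} = \frac{598}{3} - -54 = \frac{598}{3} + 54 = \frac{760}{3}$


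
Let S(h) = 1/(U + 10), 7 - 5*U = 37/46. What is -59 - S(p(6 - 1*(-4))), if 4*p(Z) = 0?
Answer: -30549/517 ≈ -59.089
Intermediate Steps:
p(Z) = 0 (p(Z) = (¼)*0 = 0)
U = 57/46 (U = 7/5 - 37/(5*46) = 7/5 - ⅕*37/46 = 7/5 - 37/230 = 57/46 ≈ 1.2391)
S(h) = 46/517 (S(h) = 1/(57/46 + 10) = 1/(517/46) = 46/517)
-59 - S(p(6 - 1*(-4))) = -59 - 1*46/517 = -59 - 46/517 = -30549/517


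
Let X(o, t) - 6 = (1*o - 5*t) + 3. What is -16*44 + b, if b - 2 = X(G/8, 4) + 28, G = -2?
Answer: -2741/4 ≈ -685.25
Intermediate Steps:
X(o, t) = 9 + o - 5*t (X(o, t) = 6 + ((1*o - 5*t) + 3) = 6 + ((o - 5*t) + 3) = 6 + (3 + o - 5*t) = 9 + o - 5*t)
b = 75/4 (b = 2 + ((9 - 2/8 - 5*4) + 28) = 2 + ((9 - 2*1/8 - 20) + 28) = 2 + ((9 - 1/4 - 20) + 28) = 2 + (-45/4 + 28) = 2 + 67/4 = 75/4 ≈ 18.750)
-16*44 + b = -16*44 + 75/4 = -704 + 75/4 = -2741/4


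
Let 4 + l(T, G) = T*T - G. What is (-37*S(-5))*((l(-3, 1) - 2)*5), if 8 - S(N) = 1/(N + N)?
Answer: -2997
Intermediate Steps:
l(T, G) = -4 + T² - G (l(T, G) = -4 + (T*T - G) = -4 + (T² - G) = -4 + T² - G)
S(N) = 8 - 1/(2*N) (S(N) = 8 - 1/(N + N) = 8 - 1/(2*N))
(-37*S(-5))*((l(-3, 1) - 2)*5) = (-37*(8 - ½/(-5)))*(((-4 + (-3)² - 1*1) - 2)*5) = (-37*(8 - ½*(-⅕)))*(((-4 + 9 - 1) - 2)*5) = (-37*(8 + ⅒))*((4 - 2)*5) = (-37*81/10)*(2*5) = -2997/10*10 = -2997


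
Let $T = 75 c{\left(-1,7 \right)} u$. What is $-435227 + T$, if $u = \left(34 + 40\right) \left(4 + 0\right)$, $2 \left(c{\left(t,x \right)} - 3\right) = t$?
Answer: $-379727$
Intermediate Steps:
$c{\left(t,x \right)} = 3 + \frac{t}{2}$
$u = 296$ ($u = 74 \cdot 4 = 296$)
$T = 55500$ ($T = 75 \left(3 + \frac{1}{2} \left(-1\right)\right) 296 = 75 \left(3 - \frac{1}{2}\right) 296 = 75 \cdot \frac{5}{2} \cdot 296 = \frac{375}{2} \cdot 296 = 55500$)
$-435227 + T = -435227 + 55500 = -379727$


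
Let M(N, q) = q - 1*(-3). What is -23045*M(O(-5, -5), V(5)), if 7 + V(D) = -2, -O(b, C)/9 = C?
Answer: 138270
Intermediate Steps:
O(b, C) = -9*C
V(D) = -9 (V(D) = -7 - 2 = -9)
M(N, q) = 3 + q (M(N, q) = q + 3 = 3 + q)
-23045*M(O(-5, -5), V(5)) = -23045*(3 - 9) = -23045*(-6) = 138270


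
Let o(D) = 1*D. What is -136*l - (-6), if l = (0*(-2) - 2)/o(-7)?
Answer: -230/7 ≈ -32.857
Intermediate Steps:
o(D) = D
l = 2/7 (l = (0*(-2) - 2)/(-7) = (0 - 2)*(-⅐) = -2*(-⅐) = 2/7 ≈ 0.28571)
-136*l - (-6) = -136*2/7 - (-6) = -272/7 - 6*(-1) = -272/7 + 6 = -230/7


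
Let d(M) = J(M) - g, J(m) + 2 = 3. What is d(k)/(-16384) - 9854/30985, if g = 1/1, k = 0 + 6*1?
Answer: -9854/30985 ≈ -0.31802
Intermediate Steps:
k = 6 (k = 0 + 6 = 6)
g = 1
J(m) = 1 (J(m) = -2 + 3 = 1)
d(M) = 0 (d(M) = 1 - 1*1 = 1 - 1 = 0)
d(k)/(-16384) - 9854/30985 = 0/(-16384) - 9854/30985 = 0*(-1/16384) - 9854*1/30985 = 0 - 9854/30985 = -9854/30985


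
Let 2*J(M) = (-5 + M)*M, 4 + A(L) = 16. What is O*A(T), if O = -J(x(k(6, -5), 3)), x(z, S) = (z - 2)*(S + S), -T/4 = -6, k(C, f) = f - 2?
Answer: -19116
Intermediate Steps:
k(C, f) = -2 + f
T = 24 (T = -4*(-6) = 24)
x(z, S) = 2*S*(-2 + z) (x(z, S) = (-2 + z)*(2*S) = 2*S*(-2 + z))
A(L) = 12 (A(L) = -4 + 16 = 12)
J(M) = M*(-5 + M)/2 (J(M) = ((-5 + M)*M)/2 = (M*(-5 + M))/2 = M*(-5 + M)/2)
O = -1593 (O = -2*3*(-2 + (-2 - 5))*(-5 + 2*3*(-2 + (-2 - 5)))/2 = -2*3*(-2 - 7)*(-5 + 2*3*(-2 - 7))/2 = -2*3*(-9)*(-5 + 2*3*(-9))/2 = -(-54)*(-5 - 54)/2 = -(-54)*(-59)/2 = -1*1593 = -1593)
O*A(T) = -1593*12 = -19116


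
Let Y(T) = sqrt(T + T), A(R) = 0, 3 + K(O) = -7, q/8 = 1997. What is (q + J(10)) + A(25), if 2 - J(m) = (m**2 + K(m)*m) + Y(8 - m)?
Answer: 15978 - 2*I ≈ 15978.0 - 2.0*I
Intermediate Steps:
q = 15976 (q = 8*1997 = 15976)
K(O) = -10 (K(O) = -3 - 7 = -10)
Y(T) = sqrt(2)*sqrt(T) (Y(T) = sqrt(2*T) = sqrt(2)*sqrt(T))
J(m) = 2 - m**2 + 10*m - sqrt(2)*sqrt(8 - m) (J(m) = 2 - ((m**2 - 10*m) + sqrt(2)*sqrt(8 - m)) = 2 - (m**2 - 10*m + sqrt(2)*sqrt(8 - m)) = 2 + (-m**2 + 10*m - sqrt(2)*sqrt(8 - m)) = 2 - m**2 + 10*m - sqrt(2)*sqrt(8 - m))
(q + J(10)) + A(25) = (15976 + (2 - 1*10**2 - sqrt(16 - 2*10) + 10*10)) + 0 = (15976 + (2 - 1*100 - sqrt(16 - 20) + 100)) + 0 = (15976 + (2 - 100 - sqrt(-4) + 100)) + 0 = (15976 + (2 - 100 - 2*I + 100)) + 0 = (15976 + (2 - 2*I)) + 0 = (15978 - 2*I) + 0 = 15978 - 2*I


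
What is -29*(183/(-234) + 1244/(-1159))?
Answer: 4864199/90402 ≈ 53.806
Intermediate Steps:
-29*(183/(-234) + 1244/(-1159)) = -29*(183*(-1/234) + 1244*(-1/1159)) = -29*(-61/78 - 1244/1159) = -29*(-167731/90402) = 4864199/90402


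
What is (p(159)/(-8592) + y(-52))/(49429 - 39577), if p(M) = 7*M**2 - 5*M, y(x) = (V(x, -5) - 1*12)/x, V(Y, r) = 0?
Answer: -188705/91702416 ≈ -0.0020578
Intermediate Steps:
y(x) = -12/x (y(x) = (0 - 1*12)/x = (0 - 12)/x = -12/x)
p(M) = -5*M + 7*M**2
(p(159)/(-8592) + y(-52))/(49429 - 39577) = ((159*(-5 + 7*159))/(-8592) - 12/(-52))/(49429 - 39577) = ((159*(-5 + 1113))*(-1/8592) - 12*(-1/52))/9852 = ((159*1108)*(-1/8592) + 3/13)*(1/9852) = (176172*(-1/8592) + 3/13)*(1/9852) = (-14681/716 + 3/13)*(1/9852) = -188705/9308*1/9852 = -188705/91702416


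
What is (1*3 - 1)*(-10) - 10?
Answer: -30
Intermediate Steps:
(1*3 - 1)*(-10) - 10 = (3 - 1)*(-10) - 10 = 2*(-10) - 10 = -20 - 10 = -30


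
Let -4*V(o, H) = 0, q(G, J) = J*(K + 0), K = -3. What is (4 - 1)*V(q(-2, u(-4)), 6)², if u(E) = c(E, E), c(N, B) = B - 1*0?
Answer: 0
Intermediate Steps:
c(N, B) = B (c(N, B) = B + 0 = B)
u(E) = E
q(G, J) = -3*J (q(G, J) = J*(-3 + 0) = J*(-3) = -3*J)
V(o, H) = 0 (V(o, H) = -¼*0 = 0)
(4 - 1)*V(q(-2, u(-4)), 6)² = (4 - 1)*0² = 3*0 = 0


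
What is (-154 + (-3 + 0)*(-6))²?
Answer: 18496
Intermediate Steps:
(-154 + (-3 + 0)*(-6))² = (-154 - 3*(-6))² = (-154 + 18)² = (-136)² = 18496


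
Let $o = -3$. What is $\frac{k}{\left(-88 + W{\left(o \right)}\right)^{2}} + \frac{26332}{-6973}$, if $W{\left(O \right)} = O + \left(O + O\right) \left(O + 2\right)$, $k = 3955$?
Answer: $- \frac{32534097}{10075985} \approx -3.2289$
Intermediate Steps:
$W{\left(O \right)} = O + 2 O \left(2 + O\right)$
$\frac{k}{\left(-88 + W{\left(o \right)}\right)^{2}} + \frac{26332}{-6973} = \frac{3955}{\left(-88 - 3 \left(5 + 2 \left(-3\right)\right)\right)^{2}} + \frac{26332}{-6973} = \frac{3955}{\left(-88 - 3 \left(5 - 6\right)\right)^{2}} + 26332 \left(- \frac{1}{6973}\right) = \frac{3955}{\left(-88 - -3\right)^{2}} - \frac{26332}{6973} = \frac{3955}{\left(-88 + 3\right)^{2}} - \frac{26332}{6973} = \frac{3955}{\left(-85\right)^{2}} - \frac{26332}{6973} = \frac{3955}{7225} - \frac{26332}{6973} = 3955 \cdot \frac{1}{7225} - \frac{26332}{6973} = \frac{791}{1445} - \frac{26332}{6973} = - \frac{32534097}{10075985}$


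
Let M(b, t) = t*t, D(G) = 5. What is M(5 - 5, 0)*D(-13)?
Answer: 0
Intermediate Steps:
M(b, t) = t²
M(5 - 5, 0)*D(-13) = 0²*5 = 0*5 = 0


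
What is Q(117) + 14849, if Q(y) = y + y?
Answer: 15083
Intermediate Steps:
Q(y) = 2*y
Q(117) + 14849 = 2*117 + 14849 = 234 + 14849 = 15083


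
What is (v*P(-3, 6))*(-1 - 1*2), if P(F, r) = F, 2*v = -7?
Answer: -63/2 ≈ -31.500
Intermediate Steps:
v = -7/2 (v = (1/2)*(-7) = -7/2 ≈ -3.5000)
(v*P(-3, 6))*(-1 - 1*2) = (-7/2*(-3))*(-1 - 1*2) = 21*(-1 - 2)/2 = (21/2)*(-3) = -63/2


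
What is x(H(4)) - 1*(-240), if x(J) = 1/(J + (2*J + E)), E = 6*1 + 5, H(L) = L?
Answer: 5521/23 ≈ 240.04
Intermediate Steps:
E = 11 (E = 6 + 5 = 11)
x(J) = 1/(11 + 3*J) (x(J) = 1/(J + (2*J + 11)) = 1/(J + (11 + 2*J)) = 1/(11 + 3*J))
x(H(4)) - 1*(-240) = 1/(11 + 3*4) - 1*(-240) = 1/(11 + 12) + 240 = 1/23 + 240 = 5521/23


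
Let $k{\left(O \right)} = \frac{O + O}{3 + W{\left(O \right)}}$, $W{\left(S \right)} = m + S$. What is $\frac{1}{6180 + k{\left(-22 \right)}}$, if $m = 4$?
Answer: $\frac{15}{92744} \approx 0.00016174$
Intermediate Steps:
$W{\left(S \right)} = 4 + S$
$k{\left(O \right)} = \frac{2 O}{7 + O}$ ($k{\left(O \right)} = \frac{O + O}{3 + \left(4 + O\right)} = \frac{2 O}{7 + O}$)
$\frac{1}{6180 + k{\left(-22 \right)}} = \frac{1}{6180 + 2 \left(-22\right) \frac{1}{7 - 22}} = \frac{1}{6180 + 2 \left(-22\right) \frac{1}{-15}} = \frac{1}{6180 + 2 \left(-22\right) \left(- \frac{1}{15}\right)} = \frac{1}{6180 + \frac{44}{15}} = \frac{1}{\frac{92744}{15}} = \frac{15}{92744}$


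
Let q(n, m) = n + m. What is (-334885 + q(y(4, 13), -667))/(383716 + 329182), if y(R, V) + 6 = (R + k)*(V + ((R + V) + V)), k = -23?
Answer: -336375/712898 ≈ -0.47184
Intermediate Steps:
y(R, V) = -6 + (-23 + R)*(R + 3*V) (y(R, V) = -6 + (R - 23)*(V + ((R + V) + V)) = -6 + (-23 + R)*(V + (R + 2*V)) = -6 + (-23 + R)*(R + 3*V))
q(n, m) = m + n
(-334885 + q(y(4, 13), -667))/(383716 + 329182) = (-334885 + (-667 + (-6 + 4² - 69*13 - 23*4 + 3*4*13)))/(383716 + 329182) = (-334885 + (-667 + (-6 + 16 - 897 - 92 + 156)))/712898 = (-334885 + (-667 - 823))*(1/712898) = (-334885 - 1490)*(1/712898) = -336375*1/712898 = -336375/712898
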